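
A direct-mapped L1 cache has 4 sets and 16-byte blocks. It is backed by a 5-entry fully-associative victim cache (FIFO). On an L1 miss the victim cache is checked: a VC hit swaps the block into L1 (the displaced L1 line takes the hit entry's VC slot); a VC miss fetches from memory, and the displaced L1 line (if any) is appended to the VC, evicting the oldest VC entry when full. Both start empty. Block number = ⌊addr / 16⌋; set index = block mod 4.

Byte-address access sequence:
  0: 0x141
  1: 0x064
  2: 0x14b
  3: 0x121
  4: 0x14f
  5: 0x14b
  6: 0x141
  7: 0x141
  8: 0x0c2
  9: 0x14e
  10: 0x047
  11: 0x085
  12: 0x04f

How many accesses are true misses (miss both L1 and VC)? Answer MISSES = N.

0: 0x141 (blk 20, set 0) → MISS  vc=[]
1: 0x64 (blk 6, set 2) → MISS  vc=[]
2: 0x14b (blk 20, set 0) → L1-HIT  vc=[]
3: 0x121 (blk 18, set 2) → MISS  vc=[6]
4: 0x14f (blk 20, set 0) → L1-HIT  vc=[6]
5: 0x14b (blk 20, set 0) → L1-HIT  vc=[6]
6: 0x141 (blk 20, set 0) → L1-HIT  vc=[6]
7: 0x141 (blk 20, set 0) → L1-HIT  vc=[6]
8: 0xc2 (blk 12, set 0) → MISS  vc=[6, 20]
9: 0x14e (blk 20, set 0) → VC-HIT  vc=[6, 12]
10: 0x47 (blk 4, set 0) → MISS  vc=[6, 12, 20]
11: 0x85 (blk 8, set 0) → MISS  vc=[6, 12, 20, 4]
12: 0x4f (blk 4, set 0) → VC-HIT  vc=[6, 12, 20, 8]

MISSES = 6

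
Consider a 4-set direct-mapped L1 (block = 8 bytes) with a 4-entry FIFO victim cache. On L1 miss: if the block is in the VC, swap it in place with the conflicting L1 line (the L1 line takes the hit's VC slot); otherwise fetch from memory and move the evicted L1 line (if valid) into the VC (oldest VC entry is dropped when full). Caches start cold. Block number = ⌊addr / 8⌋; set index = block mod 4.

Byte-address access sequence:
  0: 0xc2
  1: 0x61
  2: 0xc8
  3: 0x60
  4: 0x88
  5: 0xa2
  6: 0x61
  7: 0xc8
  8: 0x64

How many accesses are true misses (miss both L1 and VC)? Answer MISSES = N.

0: 0xc2 (blk 24, set 0) → MISS  vc=[]
1: 0x61 (blk 12, set 0) → MISS  vc=[24]
2: 0xc8 (blk 25, set 1) → MISS  vc=[24]
3: 0x60 (blk 12, set 0) → L1-HIT  vc=[24]
4: 0x88 (blk 17, set 1) → MISS  vc=[24, 25]
5: 0xa2 (blk 20, set 0) → MISS  vc=[24, 25, 12]
6: 0x61 (blk 12, set 0) → VC-HIT  vc=[24, 25, 20]
7: 0xc8 (blk 25, set 1) → VC-HIT  vc=[24, 17, 20]
8: 0x64 (blk 12, set 0) → L1-HIT  vc=[24, 17, 20]

MISSES = 5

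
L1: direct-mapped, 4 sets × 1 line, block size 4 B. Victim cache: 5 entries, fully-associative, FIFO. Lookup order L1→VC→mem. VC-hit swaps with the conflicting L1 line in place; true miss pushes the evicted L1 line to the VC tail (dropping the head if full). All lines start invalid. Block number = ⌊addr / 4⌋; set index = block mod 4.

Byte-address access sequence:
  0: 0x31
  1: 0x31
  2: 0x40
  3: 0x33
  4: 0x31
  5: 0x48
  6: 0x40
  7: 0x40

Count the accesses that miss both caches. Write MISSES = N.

MISSES = 3

#0 0x31→b12/s0 MISS; vc=[]
#1 0x31→b12/s0 L1-HIT; vc=[]
#2 0x40→b16/s0 MISS; vc=[12]
#3 0x33→b12/s0 VC-HIT; vc=[16]
#4 0x31→b12/s0 L1-HIT; vc=[16]
#5 0x48→b18/s2 MISS; vc=[16]
#6 0x40→b16/s0 VC-HIT; vc=[12]
#7 0x40→b16/s0 L1-HIT; vc=[12]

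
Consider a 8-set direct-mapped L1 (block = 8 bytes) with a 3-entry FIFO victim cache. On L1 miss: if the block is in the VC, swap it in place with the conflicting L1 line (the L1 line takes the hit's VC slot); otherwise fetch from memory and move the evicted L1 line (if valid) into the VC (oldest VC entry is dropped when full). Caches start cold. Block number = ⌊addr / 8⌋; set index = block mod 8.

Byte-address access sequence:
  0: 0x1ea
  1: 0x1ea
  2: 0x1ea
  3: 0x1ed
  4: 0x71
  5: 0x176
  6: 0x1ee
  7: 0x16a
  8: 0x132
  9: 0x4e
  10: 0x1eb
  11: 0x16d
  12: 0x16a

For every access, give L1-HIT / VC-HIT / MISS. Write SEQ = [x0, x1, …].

SEQ = [MISS, L1-HIT, L1-HIT, L1-HIT, MISS, MISS, L1-HIT, MISS, MISS, MISS, VC-HIT, VC-HIT, L1-HIT]

  [0] addr=0x1ea blk=61 s=5: MISS | VC []
  [1] addr=0x1ea blk=61 s=5: L1-HIT | VC []
  [2] addr=0x1ea blk=61 s=5: L1-HIT | VC []
  [3] addr=0x1ed blk=61 s=5: L1-HIT | VC []
  [4] addr=0x71 blk=14 s=6: MISS | VC []
  [5] addr=0x176 blk=46 s=6: MISS | VC [14]
  [6] addr=0x1ee blk=61 s=5: L1-HIT | VC [14]
  [7] addr=0x16a blk=45 s=5: MISS | VC [14, 61]
  [8] addr=0x132 blk=38 s=6: MISS | VC [14, 61, 46]
  [9] addr=0x4e blk=9 s=1: MISS | VC [14, 61, 46]
  [10] addr=0x1eb blk=61 s=5: VC-HIT | VC [14, 45, 46]
  [11] addr=0x16d blk=45 s=5: VC-HIT | VC [14, 61, 46]
  [12] addr=0x16a blk=45 s=5: L1-HIT | VC [14, 61, 46]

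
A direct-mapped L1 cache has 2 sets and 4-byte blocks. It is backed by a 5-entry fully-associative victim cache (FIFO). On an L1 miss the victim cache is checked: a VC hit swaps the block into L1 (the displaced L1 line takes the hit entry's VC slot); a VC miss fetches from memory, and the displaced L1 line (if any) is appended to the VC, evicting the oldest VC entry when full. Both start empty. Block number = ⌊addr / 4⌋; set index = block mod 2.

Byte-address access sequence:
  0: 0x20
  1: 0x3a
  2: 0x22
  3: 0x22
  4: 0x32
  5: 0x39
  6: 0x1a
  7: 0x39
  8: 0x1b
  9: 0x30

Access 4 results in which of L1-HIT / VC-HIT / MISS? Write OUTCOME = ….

  [0] addr=0x20 blk=8 s=0: MISS | VC []
  [1] addr=0x3a blk=14 s=0: MISS | VC [8]
  [2] addr=0x22 blk=8 s=0: VC-HIT | VC [14]
  [3] addr=0x22 blk=8 s=0: L1-HIT | VC [14]
  [4] addr=0x32 blk=12 s=0: MISS | VC [14, 8]
  [5] addr=0x39 blk=14 s=0: VC-HIT | VC [12, 8]
  [6] addr=0x1a blk=6 s=0: MISS | VC [12, 8, 14]
  [7] addr=0x39 blk=14 s=0: VC-HIT | VC [12, 8, 6]
  [8] addr=0x1b blk=6 s=0: VC-HIT | VC [12, 8, 14]
  [9] addr=0x30 blk=12 s=0: VC-HIT | VC [6, 8, 14]

OUTCOME = MISS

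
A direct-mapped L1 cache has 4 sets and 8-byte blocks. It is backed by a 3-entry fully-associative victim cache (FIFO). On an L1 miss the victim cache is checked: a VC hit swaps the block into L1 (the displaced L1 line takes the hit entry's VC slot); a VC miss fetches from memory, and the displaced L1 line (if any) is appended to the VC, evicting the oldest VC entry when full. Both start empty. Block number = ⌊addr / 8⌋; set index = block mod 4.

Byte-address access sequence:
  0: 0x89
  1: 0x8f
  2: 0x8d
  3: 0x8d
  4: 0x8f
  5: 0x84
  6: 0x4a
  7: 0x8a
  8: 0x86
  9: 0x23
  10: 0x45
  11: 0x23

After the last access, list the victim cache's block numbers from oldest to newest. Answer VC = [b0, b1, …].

#0 0x89→b17/s1 MISS; vc=[]
#1 0x8f→b17/s1 L1-HIT; vc=[]
#2 0x8d→b17/s1 L1-HIT; vc=[]
#3 0x8d→b17/s1 L1-HIT; vc=[]
#4 0x8f→b17/s1 L1-HIT; vc=[]
#5 0x84→b16/s0 MISS; vc=[]
#6 0x4a→b9/s1 MISS; vc=[17]
#7 0x8a→b17/s1 VC-HIT; vc=[9]
#8 0x86→b16/s0 L1-HIT; vc=[9]
#9 0x23→b4/s0 MISS; vc=[9,16]
#10 0x45→b8/s0 MISS; vc=[9,16,4]
#11 0x23→b4/s0 VC-HIT; vc=[9,16,8]

VC = [9, 16, 8]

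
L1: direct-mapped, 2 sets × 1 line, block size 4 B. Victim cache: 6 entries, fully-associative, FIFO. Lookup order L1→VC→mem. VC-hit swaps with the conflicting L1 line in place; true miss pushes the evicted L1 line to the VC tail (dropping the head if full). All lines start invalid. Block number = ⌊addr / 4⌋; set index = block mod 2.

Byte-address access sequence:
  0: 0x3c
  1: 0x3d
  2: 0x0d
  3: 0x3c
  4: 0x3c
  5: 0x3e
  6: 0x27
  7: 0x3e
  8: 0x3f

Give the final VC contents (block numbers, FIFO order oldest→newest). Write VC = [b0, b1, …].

0: 0x3c (blk 15, set 1) → MISS  vc=[]
1: 0x3d (blk 15, set 1) → L1-HIT  vc=[]
2: 0xd (blk 3, set 1) → MISS  vc=[15]
3: 0x3c (blk 15, set 1) → VC-HIT  vc=[3]
4: 0x3c (blk 15, set 1) → L1-HIT  vc=[3]
5: 0x3e (blk 15, set 1) → L1-HIT  vc=[3]
6: 0x27 (blk 9, set 1) → MISS  vc=[3, 15]
7: 0x3e (blk 15, set 1) → VC-HIT  vc=[3, 9]
8: 0x3f (blk 15, set 1) → L1-HIT  vc=[3, 9]

VC = [3, 9]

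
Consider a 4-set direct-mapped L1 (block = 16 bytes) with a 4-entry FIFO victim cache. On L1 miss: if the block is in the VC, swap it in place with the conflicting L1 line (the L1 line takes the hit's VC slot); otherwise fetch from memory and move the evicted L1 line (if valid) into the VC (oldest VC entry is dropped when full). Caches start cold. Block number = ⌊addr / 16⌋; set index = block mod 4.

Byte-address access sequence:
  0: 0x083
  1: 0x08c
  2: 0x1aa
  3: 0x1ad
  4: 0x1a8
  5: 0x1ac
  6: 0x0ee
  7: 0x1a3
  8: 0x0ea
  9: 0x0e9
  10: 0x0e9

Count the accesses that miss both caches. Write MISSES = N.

MISSES = 3

0: 0x83 (blk 8, set 0) → MISS  vc=[]
1: 0x8c (blk 8, set 0) → L1-HIT  vc=[]
2: 0x1aa (blk 26, set 2) → MISS  vc=[]
3: 0x1ad (blk 26, set 2) → L1-HIT  vc=[]
4: 0x1a8 (blk 26, set 2) → L1-HIT  vc=[]
5: 0x1ac (blk 26, set 2) → L1-HIT  vc=[]
6: 0xee (blk 14, set 2) → MISS  vc=[26]
7: 0x1a3 (blk 26, set 2) → VC-HIT  vc=[14]
8: 0xea (blk 14, set 2) → VC-HIT  vc=[26]
9: 0xe9 (blk 14, set 2) → L1-HIT  vc=[26]
10: 0xe9 (blk 14, set 2) → L1-HIT  vc=[26]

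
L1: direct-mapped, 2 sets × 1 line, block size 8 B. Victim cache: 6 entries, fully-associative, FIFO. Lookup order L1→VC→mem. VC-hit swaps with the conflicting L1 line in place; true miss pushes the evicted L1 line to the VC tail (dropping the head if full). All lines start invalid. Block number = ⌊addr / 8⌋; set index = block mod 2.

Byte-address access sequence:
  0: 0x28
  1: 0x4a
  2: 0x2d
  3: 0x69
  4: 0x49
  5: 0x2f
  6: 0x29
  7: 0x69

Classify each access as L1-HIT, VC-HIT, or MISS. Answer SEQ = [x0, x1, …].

0: 0x28 (blk 5, set 1) → MISS  vc=[]
1: 0x4a (blk 9, set 1) → MISS  vc=[5]
2: 0x2d (blk 5, set 1) → VC-HIT  vc=[9]
3: 0x69 (blk 13, set 1) → MISS  vc=[9, 5]
4: 0x49 (blk 9, set 1) → VC-HIT  vc=[13, 5]
5: 0x2f (blk 5, set 1) → VC-HIT  vc=[13, 9]
6: 0x29 (blk 5, set 1) → L1-HIT  vc=[13, 9]
7: 0x69 (blk 13, set 1) → VC-HIT  vc=[5, 9]

SEQ = [MISS, MISS, VC-HIT, MISS, VC-HIT, VC-HIT, L1-HIT, VC-HIT]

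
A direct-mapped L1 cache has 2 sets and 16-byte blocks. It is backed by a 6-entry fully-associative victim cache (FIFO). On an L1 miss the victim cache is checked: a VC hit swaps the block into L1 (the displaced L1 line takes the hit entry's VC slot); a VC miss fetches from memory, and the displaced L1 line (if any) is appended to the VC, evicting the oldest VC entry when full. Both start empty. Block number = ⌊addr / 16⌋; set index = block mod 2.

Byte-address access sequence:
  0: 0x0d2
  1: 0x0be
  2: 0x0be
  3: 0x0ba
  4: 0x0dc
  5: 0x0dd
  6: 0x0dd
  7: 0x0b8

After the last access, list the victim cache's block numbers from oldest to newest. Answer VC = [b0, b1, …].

VC = [13]

  [0] addr=0xd2 blk=13 s=1: MISS | VC []
  [1] addr=0xbe blk=11 s=1: MISS | VC [13]
  [2] addr=0xbe blk=11 s=1: L1-HIT | VC [13]
  [3] addr=0xba blk=11 s=1: L1-HIT | VC [13]
  [4] addr=0xdc blk=13 s=1: VC-HIT | VC [11]
  [5] addr=0xdd blk=13 s=1: L1-HIT | VC [11]
  [6] addr=0xdd blk=13 s=1: L1-HIT | VC [11]
  [7] addr=0xb8 blk=11 s=1: VC-HIT | VC [13]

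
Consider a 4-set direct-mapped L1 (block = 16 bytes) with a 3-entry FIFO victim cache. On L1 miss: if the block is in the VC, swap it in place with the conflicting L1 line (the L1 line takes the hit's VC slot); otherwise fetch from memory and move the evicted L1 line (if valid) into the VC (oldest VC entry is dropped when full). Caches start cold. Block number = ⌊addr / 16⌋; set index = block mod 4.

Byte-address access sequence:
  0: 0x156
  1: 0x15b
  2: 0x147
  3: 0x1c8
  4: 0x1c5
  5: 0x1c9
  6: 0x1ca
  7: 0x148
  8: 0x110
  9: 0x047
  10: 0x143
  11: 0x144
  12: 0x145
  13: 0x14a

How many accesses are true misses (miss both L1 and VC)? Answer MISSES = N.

MISSES = 5

0: 0x156 (blk 21, set 1) → MISS  vc=[]
1: 0x15b (blk 21, set 1) → L1-HIT  vc=[]
2: 0x147 (blk 20, set 0) → MISS  vc=[]
3: 0x1c8 (blk 28, set 0) → MISS  vc=[20]
4: 0x1c5 (blk 28, set 0) → L1-HIT  vc=[20]
5: 0x1c9 (blk 28, set 0) → L1-HIT  vc=[20]
6: 0x1ca (blk 28, set 0) → L1-HIT  vc=[20]
7: 0x148 (blk 20, set 0) → VC-HIT  vc=[28]
8: 0x110 (blk 17, set 1) → MISS  vc=[28, 21]
9: 0x47 (blk 4, set 0) → MISS  vc=[28, 21, 20]
10: 0x143 (blk 20, set 0) → VC-HIT  vc=[28, 21, 4]
11: 0x144 (blk 20, set 0) → L1-HIT  vc=[28, 21, 4]
12: 0x145 (blk 20, set 0) → L1-HIT  vc=[28, 21, 4]
13: 0x14a (blk 20, set 0) → L1-HIT  vc=[28, 21, 4]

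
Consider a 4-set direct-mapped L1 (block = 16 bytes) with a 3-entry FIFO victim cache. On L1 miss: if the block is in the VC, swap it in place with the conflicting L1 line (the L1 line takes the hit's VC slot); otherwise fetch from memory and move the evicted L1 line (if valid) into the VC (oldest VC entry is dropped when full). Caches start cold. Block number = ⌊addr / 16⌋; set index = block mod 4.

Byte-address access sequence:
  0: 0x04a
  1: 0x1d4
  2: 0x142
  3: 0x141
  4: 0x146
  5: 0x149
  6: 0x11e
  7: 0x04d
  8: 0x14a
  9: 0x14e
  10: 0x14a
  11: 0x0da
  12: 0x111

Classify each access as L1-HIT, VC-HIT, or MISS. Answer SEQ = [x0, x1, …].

#0 0x4a→b4/s0 MISS; vc=[]
#1 0x1d4→b29/s1 MISS; vc=[]
#2 0x142→b20/s0 MISS; vc=[4]
#3 0x141→b20/s0 L1-HIT; vc=[4]
#4 0x146→b20/s0 L1-HIT; vc=[4]
#5 0x149→b20/s0 L1-HIT; vc=[4]
#6 0x11e→b17/s1 MISS; vc=[4,29]
#7 0x4d→b4/s0 VC-HIT; vc=[20,29]
#8 0x14a→b20/s0 VC-HIT; vc=[4,29]
#9 0x14e→b20/s0 L1-HIT; vc=[4,29]
#10 0x14a→b20/s0 L1-HIT; vc=[4,29]
#11 0xda→b13/s1 MISS; vc=[4,29,17]
#12 0x111→b17/s1 VC-HIT; vc=[4,29,13]

SEQ = [MISS, MISS, MISS, L1-HIT, L1-HIT, L1-HIT, MISS, VC-HIT, VC-HIT, L1-HIT, L1-HIT, MISS, VC-HIT]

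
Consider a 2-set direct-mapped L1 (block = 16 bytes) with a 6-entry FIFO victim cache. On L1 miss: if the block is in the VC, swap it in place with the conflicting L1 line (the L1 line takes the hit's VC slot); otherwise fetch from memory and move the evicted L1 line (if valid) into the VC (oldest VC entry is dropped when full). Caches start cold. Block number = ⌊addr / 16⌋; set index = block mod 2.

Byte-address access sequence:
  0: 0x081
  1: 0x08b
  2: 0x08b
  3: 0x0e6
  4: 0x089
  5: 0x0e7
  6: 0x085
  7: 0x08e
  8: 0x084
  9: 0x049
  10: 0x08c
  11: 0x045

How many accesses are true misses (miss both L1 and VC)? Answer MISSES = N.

0: 0x81 (blk 8, set 0) → MISS  vc=[]
1: 0x8b (blk 8, set 0) → L1-HIT  vc=[]
2: 0x8b (blk 8, set 0) → L1-HIT  vc=[]
3: 0xe6 (blk 14, set 0) → MISS  vc=[8]
4: 0x89 (blk 8, set 0) → VC-HIT  vc=[14]
5: 0xe7 (blk 14, set 0) → VC-HIT  vc=[8]
6: 0x85 (blk 8, set 0) → VC-HIT  vc=[14]
7: 0x8e (blk 8, set 0) → L1-HIT  vc=[14]
8: 0x84 (blk 8, set 0) → L1-HIT  vc=[14]
9: 0x49 (blk 4, set 0) → MISS  vc=[14, 8]
10: 0x8c (blk 8, set 0) → VC-HIT  vc=[14, 4]
11: 0x45 (blk 4, set 0) → VC-HIT  vc=[14, 8]

MISSES = 3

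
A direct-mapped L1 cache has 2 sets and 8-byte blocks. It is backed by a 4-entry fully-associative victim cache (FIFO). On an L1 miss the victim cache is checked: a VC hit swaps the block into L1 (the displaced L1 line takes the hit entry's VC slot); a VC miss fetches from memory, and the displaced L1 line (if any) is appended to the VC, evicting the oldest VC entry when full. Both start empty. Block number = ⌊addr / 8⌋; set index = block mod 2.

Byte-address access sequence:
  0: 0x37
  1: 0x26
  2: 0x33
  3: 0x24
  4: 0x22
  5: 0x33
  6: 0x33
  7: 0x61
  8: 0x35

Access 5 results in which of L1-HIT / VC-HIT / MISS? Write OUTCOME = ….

  [0] addr=0x37 blk=6 s=0: MISS | VC []
  [1] addr=0x26 blk=4 s=0: MISS | VC [6]
  [2] addr=0x33 blk=6 s=0: VC-HIT | VC [4]
  [3] addr=0x24 blk=4 s=0: VC-HIT | VC [6]
  [4] addr=0x22 blk=4 s=0: L1-HIT | VC [6]
  [5] addr=0x33 blk=6 s=0: VC-HIT | VC [4]
  [6] addr=0x33 blk=6 s=0: L1-HIT | VC [4]
  [7] addr=0x61 blk=12 s=0: MISS | VC [4, 6]
  [8] addr=0x35 blk=6 s=0: VC-HIT | VC [4, 12]

OUTCOME = VC-HIT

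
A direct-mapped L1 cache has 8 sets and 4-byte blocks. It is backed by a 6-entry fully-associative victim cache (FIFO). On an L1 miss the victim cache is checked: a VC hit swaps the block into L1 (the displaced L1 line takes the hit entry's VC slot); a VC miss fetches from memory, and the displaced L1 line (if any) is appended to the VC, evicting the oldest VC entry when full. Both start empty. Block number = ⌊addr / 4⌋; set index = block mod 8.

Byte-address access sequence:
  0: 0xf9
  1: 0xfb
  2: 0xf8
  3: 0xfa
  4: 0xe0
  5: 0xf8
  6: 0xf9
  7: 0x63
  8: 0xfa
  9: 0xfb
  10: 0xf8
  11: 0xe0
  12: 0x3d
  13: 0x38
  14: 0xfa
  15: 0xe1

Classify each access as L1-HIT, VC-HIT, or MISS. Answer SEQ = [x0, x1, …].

SEQ = [MISS, L1-HIT, L1-HIT, L1-HIT, MISS, L1-HIT, L1-HIT, MISS, L1-HIT, L1-HIT, L1-HIT, VC-HIT, MISS, MISS, VC-HIT, L1-HIT]

#0 0xf9→b62/s6 MISS; vc=[]
#1 0xfb→b62/s6 L1-HIT; vc=[]
#2 0xf8→b62/s6 L1-HIT; vc=[]
#3 0xfa→b62/s6 L1-HIT; vc=[]
#4 0xe0→b56/s0 MISS; vc=[]
#5 0xf8→b62/s6 L1-HIT; vc=[]
#6 0xf9→b62/s6 L1-HIT; vc=[]
#7 0x63→b24/s0 MISS; vc=[56]
#8 0xfa→b62/s6 L1-HIT; vc=[56]
#9 0xfb→b62/s6 L1-HIT; vc=[56]
#10 0xf8→b62/s6 L1-HIT; vc=[56]
#11 0xe0→b56/s0 VC-HIT; vc=[24]
#12 0x3d→b15/s7 MISS; vc=[24]
#13 0x38→b14/s6 MISS; vc=[24,62]
#14 0xfa→b62/s6 VC-HIT; vc=[24,14]
#15 0xe1→b56/s0 L1-HIT; vc=[24,14]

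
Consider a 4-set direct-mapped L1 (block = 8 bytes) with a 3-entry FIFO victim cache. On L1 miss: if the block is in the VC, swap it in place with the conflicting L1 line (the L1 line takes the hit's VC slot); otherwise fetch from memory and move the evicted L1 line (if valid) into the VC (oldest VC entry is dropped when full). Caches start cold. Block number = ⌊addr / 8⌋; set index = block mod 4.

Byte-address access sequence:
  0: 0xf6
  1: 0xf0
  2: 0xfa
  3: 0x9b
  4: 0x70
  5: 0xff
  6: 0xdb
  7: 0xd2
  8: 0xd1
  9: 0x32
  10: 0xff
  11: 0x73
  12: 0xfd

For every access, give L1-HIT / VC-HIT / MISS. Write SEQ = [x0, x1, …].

  [0] addr=0xf6 blk=30 s=2: MISS | VC []
  [1] addr=0xf0 blk=30 s=2: L1-HIT | VC []
  [2] addr=0xfa blk=31 s=3: MISS | VC []
  [3] addr=0x9b blk=19 s=3: MISS | VC [31]
  [4] addr=0x70 blk=14 s=2: MISS | VC [31, 30]
  [5] addr=0xff blk=31 s=3: VC-HIT | VC [19, 30]
  [6] addr=0xdb blk=27 s=3: MISS | VC [19, 30, 31]
  [7] addr=0xd2 blk=26 s=2: MISS | VC [30, 31, 14]
  [8] addr=0xd1 blk=26 s=2: L1-HIT | VC [30, 31, 14]
  [9] addr=0x32 blk=6 s=2: MISS | VC [31, 14, 26]
  [10] addr=0xff blk=31 s=3: VC-HIT | VC [27, 14, 26]
  [11] addr=0x73 blk=14 s=2: VC-HIT | VC [27, 6, 26]
  [12] addr=0xfd blk=31 s=3: L1-HIT | VC [27, 6, 26]

SEQ = [MISS, L1-HIT, MISS, MISS, MISS, VC-HIT, MISS, MISS, L1-HIT, MISS, VC-HIT, VC-HIT, L1-HIT]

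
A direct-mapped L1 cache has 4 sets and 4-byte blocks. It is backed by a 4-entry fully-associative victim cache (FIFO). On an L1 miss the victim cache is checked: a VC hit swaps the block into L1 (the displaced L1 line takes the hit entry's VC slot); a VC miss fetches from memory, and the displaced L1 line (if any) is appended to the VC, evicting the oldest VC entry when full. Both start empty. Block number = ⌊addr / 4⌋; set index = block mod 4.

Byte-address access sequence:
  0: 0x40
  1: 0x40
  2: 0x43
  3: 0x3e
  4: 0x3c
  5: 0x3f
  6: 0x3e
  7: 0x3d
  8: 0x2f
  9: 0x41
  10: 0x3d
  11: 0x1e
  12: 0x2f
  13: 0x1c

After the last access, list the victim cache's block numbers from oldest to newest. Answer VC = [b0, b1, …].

VC = [11, 15]

#0 0x40→b16/s0 MISS; vc=[]
#1 0x40→b16/s0 L1-HIT; vc=[]
#2 0x43→b16/s0 L1-HIT; vc=[]
#3 0x3e→b15/s3 MISS; vc=[]
#4 0x3c→b15/s3 L1-HIT; vc=[]
#5 0x3f→b15/s3 L1-HIT; vc=[]
#6 0x3e→b15/s3 L1-HIT; vc=[]
#7 0x3d→b15/s3 L1-HIT; vc=[]
#8 0x2f→b11/s3 MISS; vc=[15]
#9 0x41→b16/s0 L1-HIT; vc=[15]
#10 0x3d→b15/s3 VC-HIT; vc=[11]
#11 0x1e→b7/s3 MISS; vc=[11,15]
#12 0x2f→b11/s3 VC-HIT; vc=[7,15]
#13 0x1c→b7/s3 VC-HIT; vc=[11,15]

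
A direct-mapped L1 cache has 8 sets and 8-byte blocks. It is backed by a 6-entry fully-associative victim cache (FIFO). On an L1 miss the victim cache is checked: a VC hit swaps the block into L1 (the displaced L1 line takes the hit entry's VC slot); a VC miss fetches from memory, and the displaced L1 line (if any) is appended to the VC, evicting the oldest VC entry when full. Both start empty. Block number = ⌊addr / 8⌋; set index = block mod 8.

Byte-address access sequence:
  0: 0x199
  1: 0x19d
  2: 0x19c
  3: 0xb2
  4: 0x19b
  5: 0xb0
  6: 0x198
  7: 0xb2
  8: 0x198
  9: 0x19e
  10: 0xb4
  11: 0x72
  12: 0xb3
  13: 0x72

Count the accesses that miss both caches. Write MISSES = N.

MISSES = 3

#0 0x199→b51/s3 MISS; vc=[]
#1 0x19d→b51/s3 L1-HIT; vc=[]
#2 0x19c→b51/s3 L1-HIT; vc=[]
#3 0xb2→b22/s6 MISS; vc=[]
#4 0x19b→b51/s3 L1-HIT; vc=[]
#5 0xb0→b22/s6 L1-HIT; vc=[]
#6 0x198→b51/s3 L1-HIT; vc=[]
#7 0xb2→b22/s6 L1-HIT; vc=[]
#8 0x198→b51/s3 L1-HIT; vc=[]
#9 0x19e→b51/s3 L1-HIT; vc=[]
#10 0xb4→b22/s6 L1-HIT; vc=[]
#11 0x72→b14/s6 MISS; vc=[22]
#12 0xb3→b22/s6 VC-HIT; vc=[14]
#13 0x72→b14/s6 VC-HIT; vc=[22]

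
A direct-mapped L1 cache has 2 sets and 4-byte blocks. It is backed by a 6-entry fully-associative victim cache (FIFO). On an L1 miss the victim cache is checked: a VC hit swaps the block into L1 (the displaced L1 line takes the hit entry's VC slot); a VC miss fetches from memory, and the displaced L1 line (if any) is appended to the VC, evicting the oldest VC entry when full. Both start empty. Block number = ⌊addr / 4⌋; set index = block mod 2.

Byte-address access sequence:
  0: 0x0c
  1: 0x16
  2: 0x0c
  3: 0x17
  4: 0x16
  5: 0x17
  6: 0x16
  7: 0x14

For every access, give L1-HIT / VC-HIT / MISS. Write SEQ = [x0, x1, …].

0: 0xc (blk 3, set 1) → MISS  vc=[]
1: 0x16 (blk 5, set 1) → MISS  vc=[3]
2: 0xc (blk 3, set 1) → VC-HIT  vc=[5]
3: 0x17 (blk 5, set 1) → VC-HIT  vc=[3]
4: 0x16 (blk 5, set 1) → L1-HIT  vc=[3]
5: 0x17 (blk 5, set 1) → L1-HIT  vc=[3]
6: 0x16 (blk 5, set 1) → L1-HIT  vc=[3]
7: 0x14 (blk 5, set 1) → L1-HIT  vc=[3]

SEQ = [MISS, MISS, VC-HIT, VC-HIT, L1-HIT, L1-HIT, L1-HIT, L1-HIT]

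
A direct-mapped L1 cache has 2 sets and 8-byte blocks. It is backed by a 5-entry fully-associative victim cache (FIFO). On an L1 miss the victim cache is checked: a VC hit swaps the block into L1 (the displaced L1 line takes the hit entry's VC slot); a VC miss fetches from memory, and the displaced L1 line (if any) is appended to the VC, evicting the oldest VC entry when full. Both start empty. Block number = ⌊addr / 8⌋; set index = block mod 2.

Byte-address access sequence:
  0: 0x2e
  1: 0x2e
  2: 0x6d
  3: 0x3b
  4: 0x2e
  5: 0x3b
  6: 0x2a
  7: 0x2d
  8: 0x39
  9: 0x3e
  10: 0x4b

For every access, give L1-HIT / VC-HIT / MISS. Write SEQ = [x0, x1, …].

#0 0x2e→b5/s1 MISS; vc=[]
#1 0x2e→b5/s1 L1-HIT; vc=[]
#2 0x6d→b13/s1 MISS; vc=[5]
#3 0x3b→b7/s1 MISS; vc=[5,13]
#4 0x2e→b5/s1 VC-HIT; vc=[7,13]
#5 0x3b→b7/s1 VC-HIT; vc=[5,13]
#6 0x2a→b5/s1 VC-HIT; vc=[7,13]
#7 0x2d→b5/s1 L1-HIT; vc=[7,13]
#8 0x39→b7/s1 VC-HIT; vc=[5,13]
#9 0x3e→b7/s1 L1-HIT; vc=[5,13]
#10 0x4b→b9/s1 MISS; vc=[5,13,7]

SEQ = [MISS, L1-HIT, MISS, MISS, VC-HIT, VC-HIT, VC-HIT, L1-HIT, VC-HIT, L1-HIT, MISS]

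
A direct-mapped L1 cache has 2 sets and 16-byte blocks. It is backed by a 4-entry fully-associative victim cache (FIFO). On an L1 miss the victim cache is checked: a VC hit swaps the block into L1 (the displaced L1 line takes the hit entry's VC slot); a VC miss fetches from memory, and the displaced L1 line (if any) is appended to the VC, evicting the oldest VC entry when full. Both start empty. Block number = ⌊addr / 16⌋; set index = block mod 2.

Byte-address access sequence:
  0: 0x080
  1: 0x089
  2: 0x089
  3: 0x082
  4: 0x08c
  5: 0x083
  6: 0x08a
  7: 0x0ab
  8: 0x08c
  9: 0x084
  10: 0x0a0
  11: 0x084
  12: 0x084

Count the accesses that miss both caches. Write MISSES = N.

MISSES = 2

  [0] addr=0x80 blk=8 s=0: MISS | VC []
  [1] addr=0x89 blk=8 s=0: L1-HIT | VC []
  [2] addr=0x89 blk=8 s=0: L1-HIT | VC []
  [3] addr=0x82 blk=8 s=0: L1-HIT | VC []
  [4] addr=0x8c blk=8 s=0: L1-HIT | VC []
  [5] addr=0x83 blk=8 s=0: L1-HIT | VC []
  [6] addr=0x8a blk=8 s=0: L1-HIT | VC []
  [7] addr=0xab blk=10 s=0: MISS | VC [8]
  [8] addr=0x8c blk=8 s=0: VC-HIT | VC [10]
  [9] addr=0x84 blk=8 s=0: L1-HIT | VC [10]
  [10] addr=0xa0 blk=10 s=0: VC-HIT | VC [8]
  [11] addr=0x84 blk=8 s=0: VC-HIT | VC [10]
  [12] addr=0x84 blk=8 s=0: L1-HIT | VC [10]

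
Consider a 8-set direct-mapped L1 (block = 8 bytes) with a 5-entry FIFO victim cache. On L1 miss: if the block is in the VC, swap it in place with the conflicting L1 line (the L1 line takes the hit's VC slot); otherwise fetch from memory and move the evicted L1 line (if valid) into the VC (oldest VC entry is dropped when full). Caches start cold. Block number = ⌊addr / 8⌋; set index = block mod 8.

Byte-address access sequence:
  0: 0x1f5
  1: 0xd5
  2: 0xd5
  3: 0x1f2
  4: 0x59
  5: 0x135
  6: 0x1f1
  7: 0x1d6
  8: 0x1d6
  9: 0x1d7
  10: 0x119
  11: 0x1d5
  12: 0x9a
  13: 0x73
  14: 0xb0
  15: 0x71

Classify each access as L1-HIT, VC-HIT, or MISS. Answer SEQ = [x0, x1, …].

  [0] addr=0x1f5 blk=62 s=6: MISS | VC []
  [1] addr=0xd5 blk=26 s=2: MISS | VC []
  [2] addr=0xd5 blk=26 s=2: L1-HIT | VC []
  [3] addr=0x1f2 blk=62 s=6: L1-HIT | VC []
  [4] addr=0x59 blk=11 s=3: MISS | VC []
  [5] addr=0x135 blk=38 s=6: MISS | VC [62]
  [6] addr=0x1f1 blk=62 s=6: VC-HIT | VC [38]
  [7] addr=0x1d6 blk=58 s=2: MISS | VC [38, 26]
  [8] addr=0x1d6 blk=58 s=2: L1-HIT | VC [38, 26]
  [9] addr=0x1d7 blk=58 s=2: L1-HIT | VC [38, 26]
  [10] addr=0x119 blk=35 s=3: MISS | VC [38, 26, 11]
  [11] addr=0x1d5 blk=58 s=2: L1-HIT | VC [38, 26, 11]
  [12] addr=0x9a blk=19 s=3: MISS | VC [38, 26, 11, 35]
  [13] addr=0x73 blk=14 s=6: MISS | VC [38, 26, 11, 35, 62]
  [14] addr=0xb0 blk=22 s=6: MISS | VC [26, 11, 35, 62, 14]
  [15] addr=0x71 blk=14 s=6: VC-HIT | VC [26, 11, 35, 62, 22]

SEQ = [MISS, MISS, L1-HIT, L1-HIT, MISS, MISS, VC-HIT, MISS, L1-HIT, L1-HIT, MISS, L1-HIT, MISS, MISS, MISS, VC-HIT]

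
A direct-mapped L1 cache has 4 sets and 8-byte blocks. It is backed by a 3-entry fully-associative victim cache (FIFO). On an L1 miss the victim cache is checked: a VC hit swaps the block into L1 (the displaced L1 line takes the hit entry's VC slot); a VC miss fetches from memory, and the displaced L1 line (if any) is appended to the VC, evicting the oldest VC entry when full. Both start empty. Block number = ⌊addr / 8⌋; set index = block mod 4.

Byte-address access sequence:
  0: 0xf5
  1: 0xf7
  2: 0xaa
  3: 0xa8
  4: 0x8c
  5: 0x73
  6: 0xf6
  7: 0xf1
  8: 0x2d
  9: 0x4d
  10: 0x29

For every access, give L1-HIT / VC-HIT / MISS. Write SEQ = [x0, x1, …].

SEQ = [MISS, L1-HIT, MISS, L1-HIT, MISS, MISS, VC-HIT, L1-HIT, MISS, MISS, VC-HIT]

  [0] addr=0xf5 blk=30 s=2: MISS | VC []
  [1] addr=0xf7 blk=30 s=2: L1-HIT | VC []
  [2] addr=0xaa blk=21 s=1: MISS | VC []
  [3] addr=0xa8 blk=21 s=1: L1-HIT | VC []
  [4] addr=0x8c blk=17 s=1: MISS | VC [21]
  [5] addr=0x73 blk=14 s=2: MISS | VC [21, 30]
  [6] addr=0xf6 blk=30 s=2: VC-HIT | VC [21, 14]
  [7] addr=0xf1 blk=30 s=2: L1-HIT | VC [21, 14]
  [8] addr=0x2d blk=5 s=1: MISS | VC [21, 14, 17]
  [9] addr=0x4d blk=9 s=1: MISS | VC [14, 17, 5]
  [10] addr=0x29 blk=5 s=1: VC-HIT | VC [14, 17, 9]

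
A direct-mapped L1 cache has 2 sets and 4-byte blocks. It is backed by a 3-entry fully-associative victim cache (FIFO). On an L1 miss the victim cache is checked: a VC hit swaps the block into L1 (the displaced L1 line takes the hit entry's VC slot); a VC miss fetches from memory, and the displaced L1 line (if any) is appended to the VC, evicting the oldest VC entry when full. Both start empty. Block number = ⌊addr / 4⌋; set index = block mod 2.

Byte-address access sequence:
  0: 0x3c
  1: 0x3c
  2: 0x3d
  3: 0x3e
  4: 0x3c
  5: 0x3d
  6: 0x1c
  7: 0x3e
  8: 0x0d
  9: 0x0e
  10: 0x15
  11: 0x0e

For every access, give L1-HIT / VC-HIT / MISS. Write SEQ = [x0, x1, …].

SEQ = [MISS, L1-HIT, L1-HIT, L1-HIT, L1-HIT, L1-HIT, MISS, VC-HIT, MISS, L1-HIT, MISS, VC-HIT]

  [0] addr=0x3c blk=15 s=1: MISS | VC []
  [1] addr=0x3c blk=15 s=1: L1-HIT | VC []
  [2] addr=0x3d blk=15 s=1: L1-HIT | VC []
  [3] addr=0x3e blk=15 s=1: L1-HIT | VC []
  [4] addr=0x3c blk=15 s=1: L1-HIT | VC []
  [5] addr=0x3d blk=15 s=1: L1-HIT | VC []
  [6] addr=0x1c blk=7 s=1: MISS | VC [15]
  [7] addr=0x3e blk=15 s=1: VC-HIT | VC [7]
  [8] addr=0xd blk=3 s=1: MISS | VC [7, 15]
  [9] addr=0xe blk=3 s=1: L1-HIT | VC [7, 15]
  [10] addr=0x15 blk=5 s=1: MISS | VC [7, 15, 3]
  [11] addr=0xe blk=3 s=1: VC-HIT | VC [7, 15, 5]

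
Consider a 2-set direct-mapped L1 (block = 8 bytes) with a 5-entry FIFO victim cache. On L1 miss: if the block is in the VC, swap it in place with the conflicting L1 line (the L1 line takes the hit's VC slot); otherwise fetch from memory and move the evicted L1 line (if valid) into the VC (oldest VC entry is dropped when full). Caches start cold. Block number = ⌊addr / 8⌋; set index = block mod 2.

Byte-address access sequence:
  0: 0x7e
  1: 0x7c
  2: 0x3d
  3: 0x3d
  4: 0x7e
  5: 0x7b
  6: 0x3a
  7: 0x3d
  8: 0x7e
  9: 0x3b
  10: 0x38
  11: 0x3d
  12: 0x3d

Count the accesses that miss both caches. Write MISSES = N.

0: 0x7e (blk 15, set 1) → MISS  vc=[]
1: 0x7c (blk 15, set 1) → L1-HIT  vc=[]
2: 0x3d (blk 7, set 1) → MISS  vc=[15]
3: 0x3d (blk 7, set 1) → L1-HIT  vc=[15]
4: 0x7e (blk 15, set 1) → VC-HIT  vc=[7]
5: 0x7b (blk 15, set 1) → L1-HIT  vc=[7]
6: 0x3a (blk 7, set 1) → VC-HIT  vc=[15]
7: 0x3d (blk 7, set 1) → L1-HIT  vc=[15]
8: 0x7e (blk 15, set 1) → VC-HIT  vc=[7]
9: 0x3b (blk 7, set 1) → VC-HIT  vc=[15]
10: 0x38 (blk 7, set 1) → L1-HIT  vc=[15]
11: 0x3d (blk 7, set 1) → L1-HIT  vc=[15]
12: 0x3d (blk 7, set 1) → L1-HIT  vc=[15]

MISSES = 2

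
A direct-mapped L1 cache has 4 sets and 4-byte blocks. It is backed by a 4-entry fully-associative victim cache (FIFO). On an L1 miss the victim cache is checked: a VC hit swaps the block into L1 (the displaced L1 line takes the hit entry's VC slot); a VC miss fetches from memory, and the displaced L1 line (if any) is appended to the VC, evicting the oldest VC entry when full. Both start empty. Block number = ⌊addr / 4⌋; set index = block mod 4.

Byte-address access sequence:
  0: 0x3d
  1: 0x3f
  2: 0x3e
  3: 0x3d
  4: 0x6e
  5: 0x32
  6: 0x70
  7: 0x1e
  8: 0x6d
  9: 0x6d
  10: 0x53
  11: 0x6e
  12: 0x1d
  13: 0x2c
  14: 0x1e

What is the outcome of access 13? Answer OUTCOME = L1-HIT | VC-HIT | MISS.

#0 0x3d→b15/s3 MISS; vc=[]
#1 0x3f→b15/s3 L1-HIT; vc=[]
#2 0x3e→b15/s3 L1-HIT; vc=[]
#3 0x3d→b15/s3 L1-HIT; vc=[]
#4 0x6e→b27/s3 MISS; vc=[15]
#5 0x32→b12/s0 MISS; vc=[15]
#6 0x70→b28/s0 MISS; vc=[15,12]
#7 0x1e→b7/s3 MISS; vc=[15,12,27]
#8 0x6d→b27/s3 VC-HIT; vc=[15,12,7]
#9 0x6d→b27/s3 L1-HIT; vc=[15,12,7]
#10 0x53→b20/s0 MISS; vc=[15,12,7,28]
#11 0x6e→b27/s3 L1-HIT; vc=[15,12,7,28]
#12 0x1d→b7/s3 VC-HIT; vc=[15,12,27,28]
#13 0x2c→b11/s3 MISS; vc=[12,27,28,7]
#14 0x1e→b7/s3 VC-HIT; vc=[12,27,28,11]

OUTCOME = MISS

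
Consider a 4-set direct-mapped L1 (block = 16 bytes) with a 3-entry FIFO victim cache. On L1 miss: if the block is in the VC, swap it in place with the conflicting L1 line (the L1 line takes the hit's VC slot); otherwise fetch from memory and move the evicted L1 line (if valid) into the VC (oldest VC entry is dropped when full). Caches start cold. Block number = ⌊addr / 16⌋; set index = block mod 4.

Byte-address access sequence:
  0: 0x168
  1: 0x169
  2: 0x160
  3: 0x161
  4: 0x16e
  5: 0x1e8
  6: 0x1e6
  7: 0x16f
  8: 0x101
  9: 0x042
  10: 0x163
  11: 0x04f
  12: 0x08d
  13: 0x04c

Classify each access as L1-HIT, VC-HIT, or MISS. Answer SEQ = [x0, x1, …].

SEQ = [MISS, L1-HIT, L1-HIT, L1-HIT, L1-HIT, MISS, L1-HIT, VC-HIT, MISS, MISS, L1-HIT, L1-HIT, MISS, VC-HIT]

0: 0x168 (blk 22, set 2) → MISS  vc=[]
1: 0x169 (blk 22, set 2) → L1-HIT  vc=[]
2: 0x160 (blk 22, set 2) → L1-HIT  vc=[]
3: 0x161 (blk 22, set 2) → L1-HIT  vc=[]
4: 0x16e (blk 22, set 2) → L1-HIT  vc=[]
5: 0x1e8 (blk 30, set 2) → MISS  vc=[22]
6: 0x1e6 (blk 30, set 2) → L1-HIT  vc=[22]
7: 0x16f (blk 22, set 2) → VC-HIT  vc=[30]
8: 0x101 (blk 16, set 0) → MISS  vc=[30]
9: 0x42 (blk 4, set 0) → MISS  vc=[30, 16]
10: 0x163 (blk 22, set 2) → L1-HIT  vc=[30, 16]
11: 0x4f (blk 4, set 0) → L1-HIT  vc=[30, 16]
12: 0x8d (blk 8, set 0) → MISS  vc=[30, 16, 4]
13: 0x4c (blk 4, set 0) → VC-HIT  vc=[30, 16, 8]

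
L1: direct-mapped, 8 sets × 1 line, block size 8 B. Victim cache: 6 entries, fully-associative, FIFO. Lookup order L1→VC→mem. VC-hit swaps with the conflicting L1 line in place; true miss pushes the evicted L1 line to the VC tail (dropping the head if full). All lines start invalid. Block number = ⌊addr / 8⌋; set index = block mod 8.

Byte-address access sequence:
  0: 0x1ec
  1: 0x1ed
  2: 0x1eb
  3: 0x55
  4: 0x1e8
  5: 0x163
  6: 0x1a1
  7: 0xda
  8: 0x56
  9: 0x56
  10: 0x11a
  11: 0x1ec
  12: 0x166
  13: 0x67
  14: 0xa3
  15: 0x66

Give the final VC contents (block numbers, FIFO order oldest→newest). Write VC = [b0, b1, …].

VC = [52, 27, 44, 20]

  [0] addr=0x1ec blk=61 s=5: MISS | VC []
  [1] addr=0x1ed blk=61 s=5: L1-HIT | VC []
  [2] addr=0x1eb blk=61 s=5: L1-HIT | VC []
  [3] addr=0x55 blk=10 s=2: MISS | VC []
  [4] addr=0x1e8 blk=61 s=5: L1-HIT | VC []
  [5] addr=0x163 blk=44 s=4: MISS | VC []
  [6] addr=0x1a1 blk=52 s=4: MISS | VC [44]
  [7] addr=0xda blk=27 s=3: MISS | VC [44]
  [8] addr=0x56 blk=10 s=2: L1-HIT | VC [44]
  [9] addr=0x56 blk=10 s=2: L1-HIT | VC [44]
  [10] addr=0x11a blk=35 s=3: MISS | VC [44, 27]
  [11] addr=0x1ec blk=61 s=5: L1-HIT | VC [44, 27]
  [12] addr=0x166 blk=44 s=4: VC-HIT | VC [52, 27]
  [13] addr=0x67 blk=12 s=4: MISS | VC [52, 27, 44]
  [14] addr=0xa3 blk=20 s=4: MISS | VC [52, 27, 44, 12]
  [15] addr=0x66 blk=12 s=4: VC-HIT | VC [52, 27, 44, 20]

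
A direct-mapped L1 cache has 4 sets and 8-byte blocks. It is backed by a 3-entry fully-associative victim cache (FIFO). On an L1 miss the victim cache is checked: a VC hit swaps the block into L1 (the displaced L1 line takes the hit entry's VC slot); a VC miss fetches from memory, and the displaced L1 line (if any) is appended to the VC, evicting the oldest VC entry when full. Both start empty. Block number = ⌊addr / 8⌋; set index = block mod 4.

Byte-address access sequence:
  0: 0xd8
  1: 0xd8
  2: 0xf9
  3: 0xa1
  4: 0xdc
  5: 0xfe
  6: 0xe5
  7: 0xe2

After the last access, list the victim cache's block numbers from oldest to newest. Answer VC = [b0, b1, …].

VC = [27, 20]

  [0] addr=0xd8 blk=27 s=3: MISS | VC []
  [1] addr=0xd8 blk=27 s=3: L1-HIT | VC []
  [2] addr=0xf9 blk=31 s=3: MISS | VC [27]
  [3] addr=0xa1 blk=20 s=0: MISS | VC [27]
  [4] addr=0xdc blk=27 s=3: VC-HIT | VC [31]
  [5] addr=0xfe blk=31 s=3: VC-HIT | VC [27]
  [6] addr=0xe5 blk=28 s=0: MISS | VC [27, 20]
  [7] addr=0xe2 blk=28 s=0: L1-HIT | VC [27, 20]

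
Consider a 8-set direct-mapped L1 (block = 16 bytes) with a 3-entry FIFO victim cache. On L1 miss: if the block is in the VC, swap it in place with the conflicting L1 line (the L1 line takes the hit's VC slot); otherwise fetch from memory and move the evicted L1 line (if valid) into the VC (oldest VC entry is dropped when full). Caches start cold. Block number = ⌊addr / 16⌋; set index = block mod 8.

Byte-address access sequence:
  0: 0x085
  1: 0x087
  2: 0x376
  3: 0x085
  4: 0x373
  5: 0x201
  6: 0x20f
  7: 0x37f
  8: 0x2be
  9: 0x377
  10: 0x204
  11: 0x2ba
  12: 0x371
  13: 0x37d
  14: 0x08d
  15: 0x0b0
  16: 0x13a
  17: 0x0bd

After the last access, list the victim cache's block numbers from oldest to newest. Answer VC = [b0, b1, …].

VC = [32, 43, 19]

0: 0x85 (blk 8, set 0) → MISS  vc=[]
1: 0x87 (blk 8, set 0) → L1-HIT  vc=[]
2: 0x376 (blk 55, set 7) → MISS  vc=[]
3: 0x85 (blk 8, set 0) → L1-HIT  vc=[]
4: 0x373 (blk 55, set 7) → L1-HIT  vc=[]
5: 0x201 (blk 32, set 0) → MISS  vc=[8]
6: 0x20f (blk 32, set 0) → L1-HIT  vc=[8]
7: 0x37f (blk 55, set 7) → L1-HIT  vc=[8]
8: 0x2be (blk 43, set 3) → MISS  vc=[8]
9: 0x377 (blk 55, set 7) → L1-HIT  vc=[8]
10: 0x204 (blk 32, set 0) → L1-HIT  vc=[8]
11: 0x2ba (blk 43, set 3) → L1-HIT  vc=[8]
12: 0x371 (blk 55, set 7) → L1-HIT  vc=[8]
13: 0x37d (blk 55, set 7) → L1-HIT  vc=[8]
14: 0x8d (blk 8, set 0) → VC-HIT  vc=[32]
15: 0xb0 (blk 11, set 3) → MISS  vc=[32, 43]
16: 0x13a (blk 19, set 3) → MISS  vc=[32, 43, 11]
17: 0xbd (blk 11, set 3) → VC-HIT  vc=[32, 43, 19]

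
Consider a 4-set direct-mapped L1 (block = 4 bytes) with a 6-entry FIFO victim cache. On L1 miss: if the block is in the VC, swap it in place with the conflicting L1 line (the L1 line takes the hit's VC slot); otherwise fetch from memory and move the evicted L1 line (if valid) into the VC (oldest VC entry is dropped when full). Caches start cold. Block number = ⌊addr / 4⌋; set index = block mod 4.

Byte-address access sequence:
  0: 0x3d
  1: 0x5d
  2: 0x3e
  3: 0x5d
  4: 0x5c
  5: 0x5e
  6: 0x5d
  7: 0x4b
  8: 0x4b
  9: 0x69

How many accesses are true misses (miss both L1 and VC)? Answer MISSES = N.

MISSES = 4

0: 0x3d (blk 15, set 3) → MISS  vc=[]
1: 0x5d (blk 23, set 3) → MISS  vc=[15]
2: 0x3e (blk 15, set 3) → VC-HIT  vc=[23]
3: 0x5d (blk 23, set 3) → VC-HIT  vc=[15]
4: 0x5c (blk 23, set 3) → L1-HIT  vc=[15]
5: 0x5e (blk 23, set 3) → L1-HIT  vc=[15]
6: 0x5d (blk 23, set 3) → L1-HIT  vc=[15]
7: 0x4b (blk 18, set 2) → MISS  vc=[15]
8: 0x4b (blk 18, set 2) → L1-HIT  vc=[15]
9: 0x69 (blk 26, set 2) → MISS  vc=[15, 18]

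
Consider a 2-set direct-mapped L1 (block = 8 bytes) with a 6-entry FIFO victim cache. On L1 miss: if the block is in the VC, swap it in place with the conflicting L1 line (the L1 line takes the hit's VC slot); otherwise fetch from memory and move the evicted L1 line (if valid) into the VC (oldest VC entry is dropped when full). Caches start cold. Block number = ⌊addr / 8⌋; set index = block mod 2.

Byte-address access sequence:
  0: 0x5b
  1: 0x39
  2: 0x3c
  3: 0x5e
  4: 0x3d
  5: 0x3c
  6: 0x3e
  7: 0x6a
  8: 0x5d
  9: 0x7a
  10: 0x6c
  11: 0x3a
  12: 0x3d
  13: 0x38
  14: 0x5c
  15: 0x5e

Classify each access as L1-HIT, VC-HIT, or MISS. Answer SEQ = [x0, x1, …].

SEQ = [MISS, MISS, L1-HIT, VC-HIT, VC-HIT, L1-HIT, L1-HIT, MISS, VC-HIT, MISS, VC-HIT, VC-HIT, L1-HIT, L1-HIT, VC-HIT, L1-HIT]

#0 0x5b→b11/s1 MISS; vc=[]
#1 0x39→b7/s1 MISS; vc=[11]
#2 0x3c→b7/s1 L1-HIT; vc=[11]
#3 0x5e→b11/s1 VC-HIT; vc=[7]
#4 0x3d→b7/s1 VC-HIT; vc=[11]
#5 0x3c→b7/s1 L1-HIT; vc=[11]
#6 0x3e→b7/s1 L1-HIT; vc=[11]
#7 0x6a→b13/s1 MISS; vc=[11,7]
#8 0x5d→b11/s1 VC-HIT; vc=[13,7]
#9 0x7a→b15/s1 MISS; vc=[13,7,11]
#10 0x6c→b13/s1 VC-HIT; vc=[15,7,11]
#11 0x3a→b7/s1 VC-HIT; vc=[15,13,11]
#12 0x3d→b7/s1 L1-HIT; vc=[15,13,11]
#13 0x38→b7/s1 L1-HIT; vc=[15,13,11]
#14 0x5c→b11/s1 VC-HIT; vc=[15,13,7]
#15 0x5e→b11/s1 L1-HIT; vc=[15,13,7]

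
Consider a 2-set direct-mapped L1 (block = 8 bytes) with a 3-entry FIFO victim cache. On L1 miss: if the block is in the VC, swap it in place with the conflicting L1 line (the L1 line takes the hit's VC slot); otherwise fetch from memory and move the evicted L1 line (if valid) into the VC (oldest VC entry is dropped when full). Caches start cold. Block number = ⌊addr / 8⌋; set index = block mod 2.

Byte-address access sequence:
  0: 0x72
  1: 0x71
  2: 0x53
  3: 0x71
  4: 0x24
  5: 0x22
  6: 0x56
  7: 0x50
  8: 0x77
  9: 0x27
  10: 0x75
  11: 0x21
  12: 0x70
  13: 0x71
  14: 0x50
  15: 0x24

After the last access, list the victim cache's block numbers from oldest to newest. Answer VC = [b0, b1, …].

0: 0x72 (blk 14, set 0) → MISS  vc=[]
1: 0x71 (blk 14, set 0) → L1-HIT  vc=[]
2: 0x53 (blk 10, set 0) → MISS  vc=[14]
3: 0x71 (blk 14, set 0) → VC-HIT  vc=[10]
4: 0x24 (blk 4, set 0) → MISS  vc=[10, 14]
5: 0x22 (blk 4, set 0) → L1-HIT  vc=[10, 14]
6: 0x56 (blk 10, set 0) → VC-HIT  vc=[4, 14]
7: 0x50 (blk 10, set 0) → L1-HIT  vc=[4, 14]
8: 0x77 (blk 14, set 0) → VC-HIT  vc=[4, 10]
9: 0x27 (blk 4, set 0) → VC-HIT  vc=[14, 10]
10: 0x75 (blk 14, set 0) → VC-HIT  vc=[4, 10]
11: 0x21 (blk 4, set 0) → VC-HIT  vc=[14, 10]
12: 0x70 (blk 14, set 0) → VC-HIT  vc=[4, 10]
13: 0x71 (blk 14, set 0) → L1-HIT  vc=[4, 10]
14: 0x50 (blk 10, set 0) → VC-HIT  vc=[4, 14]
15: 0x24 (blk 4, set 0) → VC-HIT  vc=[10, 14]

VC = [10, 14]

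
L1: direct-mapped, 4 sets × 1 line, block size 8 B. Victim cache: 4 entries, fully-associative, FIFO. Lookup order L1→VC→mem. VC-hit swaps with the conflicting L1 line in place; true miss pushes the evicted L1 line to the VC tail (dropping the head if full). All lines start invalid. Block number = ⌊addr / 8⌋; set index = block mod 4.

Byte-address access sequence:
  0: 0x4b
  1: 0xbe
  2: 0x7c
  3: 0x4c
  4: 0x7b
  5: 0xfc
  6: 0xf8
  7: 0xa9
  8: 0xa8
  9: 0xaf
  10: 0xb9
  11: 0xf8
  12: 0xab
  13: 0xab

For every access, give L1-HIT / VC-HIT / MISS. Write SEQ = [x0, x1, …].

SEQ = [MISS, MISS, MISS, L1-HIT, L1-HIT, MISS, L1-HIT, MISS, L1-HIT, L1-HIT, VC-HIT, VC-HIT, L1-HIT, L1-HIT]

0: 0x4b (blk 9, set 1) → MISS  vc=[]
1: 0xbe (blk 23, set 3) → MISS  vc=[]
2: 0x7c (blk 15, set 3) → MISS  vc=[23]
3: 0x4c (blk 9, set 1) → L1-HIT  vc=[23]
4: 0x7b (blk 15, set 3) → L1-HIT  vc=[23]
5: 0xfc (blk 31, set 3) → MISS  vc=[23, 15]
6: 0xf8 (blk 31, set 3) → L1-HIT  vc=[23, 15]
7: 0xa9 (blk 21, set 1) → MISS  vc=[23, 15, 9]
8: 0xa8 (blk 21, set 1) → L1-HIT  vc=[23, 15, 9]
9: 0xaf (blk 21, set 1) → L1-HIT  vc=[23, 15, 9]
10: 0xb9 (blk 23, set 3) → VC-HIT  vc=[31, 15, 9]
11: 0xf8 (blk 31, set 3) → VC-HIT  vc=[23, 15, 9]
12: 0xab (blk 21, set 1) → L1-HIT  vc=[23, 15, 9]
13: 0xab (blk 21, set 1) → L1-HIT  vc=[23, 15, 9]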